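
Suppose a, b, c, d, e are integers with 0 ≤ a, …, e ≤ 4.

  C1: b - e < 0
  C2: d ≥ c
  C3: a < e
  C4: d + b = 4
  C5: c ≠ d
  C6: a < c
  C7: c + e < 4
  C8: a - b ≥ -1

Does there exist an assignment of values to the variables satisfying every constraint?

Satisfiable

Setting (a, b, c, d, e) = (0, 0, 1, 4, 2) satisfies everything: constraint 1: b - e = -2; constraint 4: d + b = 4; constraint 7: c + e = 3, and the others follow.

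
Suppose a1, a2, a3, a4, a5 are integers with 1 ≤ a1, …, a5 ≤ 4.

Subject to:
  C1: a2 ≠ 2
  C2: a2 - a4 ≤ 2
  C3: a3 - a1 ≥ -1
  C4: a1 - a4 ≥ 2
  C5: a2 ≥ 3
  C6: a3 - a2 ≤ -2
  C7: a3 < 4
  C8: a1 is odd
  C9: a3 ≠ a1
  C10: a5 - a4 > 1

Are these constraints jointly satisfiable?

Constraints 2, 3, 4, and 6 give a4 − a2 ≥ -2, a2 − a3 ≥ 2, a3 − a1 ≥ -1, a1 − a4 ≥ 2.
Adding all 4 inequalities: the left sides telescope to 0, and the right sides sum to (-2) + 2 + (-1) + 2 = 1. So 0 ≥ 1, which is false.

Unsatisfiable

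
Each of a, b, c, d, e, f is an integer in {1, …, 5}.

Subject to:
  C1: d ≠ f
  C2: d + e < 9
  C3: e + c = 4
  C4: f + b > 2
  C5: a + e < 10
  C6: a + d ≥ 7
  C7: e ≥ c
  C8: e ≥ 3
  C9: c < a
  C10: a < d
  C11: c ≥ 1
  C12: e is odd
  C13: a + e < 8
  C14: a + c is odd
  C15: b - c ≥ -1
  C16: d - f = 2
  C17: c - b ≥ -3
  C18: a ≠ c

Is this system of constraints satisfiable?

Satisfiable

Try a = 4, b = 2, c = 1, d = 5, e = 3, f = 3.
Check constraint 2: d + e = 8; constraint 3: e + c = 4; constraint 4: f + b = 5. The remaining constraints are straightforward to verify.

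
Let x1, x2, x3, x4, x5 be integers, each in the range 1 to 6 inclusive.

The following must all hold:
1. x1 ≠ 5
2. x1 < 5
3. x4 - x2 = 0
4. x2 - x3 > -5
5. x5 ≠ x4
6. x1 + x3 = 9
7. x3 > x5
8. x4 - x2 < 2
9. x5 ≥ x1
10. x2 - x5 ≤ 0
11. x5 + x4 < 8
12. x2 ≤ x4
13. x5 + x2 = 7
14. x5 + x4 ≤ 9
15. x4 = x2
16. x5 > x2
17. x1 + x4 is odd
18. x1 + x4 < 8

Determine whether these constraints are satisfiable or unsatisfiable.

The assignment x1 = 3, x2 = 2, x3 = 6, x4 = 2, x5 = 5 works:
  constraint 3 holds since x4 - x2 = 0.
  constraint 4 holds since x2 - x3 = -4.
The rest check out directly.

Satisfiable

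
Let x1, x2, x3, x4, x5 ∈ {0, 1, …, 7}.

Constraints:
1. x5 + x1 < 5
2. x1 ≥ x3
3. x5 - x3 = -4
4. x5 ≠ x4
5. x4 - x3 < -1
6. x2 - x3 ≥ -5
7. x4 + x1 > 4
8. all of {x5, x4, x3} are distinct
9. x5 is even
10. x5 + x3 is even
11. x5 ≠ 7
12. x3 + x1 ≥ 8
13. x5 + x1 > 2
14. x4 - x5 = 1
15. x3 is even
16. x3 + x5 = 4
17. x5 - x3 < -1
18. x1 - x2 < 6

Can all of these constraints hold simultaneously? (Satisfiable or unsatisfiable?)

The assignment x1 = 4, x2 = 0, x3 = 4, x4 = 1, x5 = 0 works:
  constraint 1 holds since x5 + x1 = 4.
  constraint 3 holds since x5 - x3 = -4.
  constraint 5 holds since x4 - x3 = -3.
The rest check out directly.

Satisfiable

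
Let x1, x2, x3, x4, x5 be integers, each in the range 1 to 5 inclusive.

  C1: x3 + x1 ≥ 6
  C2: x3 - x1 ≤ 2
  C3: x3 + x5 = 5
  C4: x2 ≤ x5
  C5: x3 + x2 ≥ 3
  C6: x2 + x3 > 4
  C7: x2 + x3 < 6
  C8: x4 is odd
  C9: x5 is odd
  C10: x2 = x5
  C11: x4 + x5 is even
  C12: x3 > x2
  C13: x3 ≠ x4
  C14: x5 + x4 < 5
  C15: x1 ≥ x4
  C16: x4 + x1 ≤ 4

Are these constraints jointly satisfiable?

Satisfiable

Try x1 = 2, x2 = 1, x3 = 4, x4 = 1, x5 = 1.
Check constraint 1: x3 + x1 = 6; constraint 2: x3 - x1 = 2. The remaining constraints are straightforward to verify.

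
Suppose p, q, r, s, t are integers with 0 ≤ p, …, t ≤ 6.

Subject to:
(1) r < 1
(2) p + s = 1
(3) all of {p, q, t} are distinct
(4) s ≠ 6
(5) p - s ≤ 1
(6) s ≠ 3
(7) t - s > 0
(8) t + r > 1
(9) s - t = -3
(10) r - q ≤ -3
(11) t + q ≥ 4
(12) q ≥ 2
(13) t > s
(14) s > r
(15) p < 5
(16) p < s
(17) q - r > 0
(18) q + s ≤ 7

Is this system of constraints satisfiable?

Satisfiable

Try p = 0, q = 3, r = 0, s = 1, t = 4.
Check constraint 2: p + s = 1; constraint 5: p - s = -1. The remaining constraints are straightforward to verify.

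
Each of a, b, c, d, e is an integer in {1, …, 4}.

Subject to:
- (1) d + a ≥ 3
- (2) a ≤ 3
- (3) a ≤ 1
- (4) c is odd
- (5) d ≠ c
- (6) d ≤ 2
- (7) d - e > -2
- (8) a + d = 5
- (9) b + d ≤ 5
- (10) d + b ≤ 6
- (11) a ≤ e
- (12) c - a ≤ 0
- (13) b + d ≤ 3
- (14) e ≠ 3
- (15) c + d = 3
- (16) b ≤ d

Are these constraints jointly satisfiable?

From constraint 3: a ≤ 1. From constraint 6: d ≤ 2. Hence a + d ≤ 3. But constraint 8 requires a + d = 5, and 5 > 3. Contradiction.

Unsatisfiable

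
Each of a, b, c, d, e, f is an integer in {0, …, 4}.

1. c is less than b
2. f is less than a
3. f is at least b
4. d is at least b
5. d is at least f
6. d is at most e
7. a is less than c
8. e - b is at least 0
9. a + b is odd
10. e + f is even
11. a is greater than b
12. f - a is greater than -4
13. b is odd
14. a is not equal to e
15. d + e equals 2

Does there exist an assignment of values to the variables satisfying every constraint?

Unsatisfiable

Constraints 1, 2, 3, and 7 give b ≤ f, f < a, a < c, c < b. Chaining: b ≤ f < a < c < b, which forces b < b — impossible.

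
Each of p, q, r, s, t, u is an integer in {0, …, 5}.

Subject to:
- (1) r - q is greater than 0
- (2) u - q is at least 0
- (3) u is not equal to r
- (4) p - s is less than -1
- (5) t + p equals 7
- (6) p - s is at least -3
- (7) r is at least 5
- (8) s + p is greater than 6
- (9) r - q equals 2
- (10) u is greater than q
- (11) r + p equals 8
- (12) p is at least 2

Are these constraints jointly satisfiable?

The assignment p = 3, q = 3, r = 5, s = 5, t = 4, u = 4 works:
  constraint 1 holds since r - q = 2.
  constraint 2 holds since u - q = 1.
  constraint 4 holds since p - s = -2.
The rest check out directly.

Satisfiable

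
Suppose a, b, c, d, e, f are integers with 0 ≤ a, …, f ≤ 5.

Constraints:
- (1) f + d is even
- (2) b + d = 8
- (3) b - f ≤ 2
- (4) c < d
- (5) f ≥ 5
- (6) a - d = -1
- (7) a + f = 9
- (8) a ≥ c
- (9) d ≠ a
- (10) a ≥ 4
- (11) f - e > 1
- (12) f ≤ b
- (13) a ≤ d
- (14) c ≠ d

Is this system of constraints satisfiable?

Unsatisfiable

From constraints 5 and 12: b ≥ f ≥ 5. From constraints 10 and 13: d ≥ a ≥ 4. Hence b + d ≥ 9. But constraint 2 requires b + d = 8, and 8 < 9. Contradiction.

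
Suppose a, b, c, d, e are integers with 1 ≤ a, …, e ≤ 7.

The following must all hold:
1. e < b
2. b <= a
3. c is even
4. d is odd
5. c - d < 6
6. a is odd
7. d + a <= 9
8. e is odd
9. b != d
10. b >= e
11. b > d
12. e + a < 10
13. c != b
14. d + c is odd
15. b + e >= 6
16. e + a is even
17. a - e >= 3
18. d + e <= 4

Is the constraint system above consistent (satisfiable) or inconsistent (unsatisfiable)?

Setting (a, b, c, d, e) = (7, 7, 4, 1, 1) satisfies everything: constraint 5: c - d = 3; constraint 7: d + a = 8, and the others follow.

Satisfiable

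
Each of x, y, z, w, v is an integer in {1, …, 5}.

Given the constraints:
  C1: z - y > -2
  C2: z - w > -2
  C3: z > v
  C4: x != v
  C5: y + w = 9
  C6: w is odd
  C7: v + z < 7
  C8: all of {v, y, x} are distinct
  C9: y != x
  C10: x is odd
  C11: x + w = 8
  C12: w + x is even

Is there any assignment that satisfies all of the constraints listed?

Satisfiable

Try x = 3, y = 4, z = 4, w = 5, v = 2.
Check constraint 1: z - y = 0; constraint 2: z - w = -1; constraint 5: y + w = 9. The remaining constraints are straightforward to verify.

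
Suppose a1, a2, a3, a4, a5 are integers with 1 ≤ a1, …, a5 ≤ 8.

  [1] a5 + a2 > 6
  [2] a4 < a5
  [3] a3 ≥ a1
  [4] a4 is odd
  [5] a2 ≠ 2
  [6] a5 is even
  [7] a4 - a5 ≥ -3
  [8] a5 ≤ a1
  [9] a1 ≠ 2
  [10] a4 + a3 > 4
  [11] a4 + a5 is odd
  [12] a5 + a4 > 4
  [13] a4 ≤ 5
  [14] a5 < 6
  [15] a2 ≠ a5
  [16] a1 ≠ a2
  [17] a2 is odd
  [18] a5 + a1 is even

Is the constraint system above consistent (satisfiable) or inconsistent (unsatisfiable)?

Setting (a1, a2, a3, a4, a5) = (4, 5, 5, 1, 4) satisfies everything: constraint 1: a5 + a2 = 9; constraint 7: a4 - a5 = -3, and the others follow.

Satisfiable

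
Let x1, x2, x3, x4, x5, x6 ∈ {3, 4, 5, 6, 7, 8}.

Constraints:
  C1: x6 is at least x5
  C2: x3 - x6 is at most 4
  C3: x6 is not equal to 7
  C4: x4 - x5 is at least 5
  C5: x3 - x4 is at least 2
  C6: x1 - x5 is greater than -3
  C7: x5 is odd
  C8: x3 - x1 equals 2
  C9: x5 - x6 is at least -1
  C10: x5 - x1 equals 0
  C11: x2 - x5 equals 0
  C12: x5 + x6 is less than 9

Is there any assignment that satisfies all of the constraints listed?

Unsatisfiable

Constraints 2, 4, 5, and 9 give x5 − x6 ≥ -1, x6 − x3 ≥ -4, x3 − x4 ≥ 2, x4 − x5 ≥ 5.
Adding all 4 inequalities: the left sides telescope to 0, and the right sides sum to (-1) + (-4) + 2 + 5 = 2. So 0 ≥ 2, which is false.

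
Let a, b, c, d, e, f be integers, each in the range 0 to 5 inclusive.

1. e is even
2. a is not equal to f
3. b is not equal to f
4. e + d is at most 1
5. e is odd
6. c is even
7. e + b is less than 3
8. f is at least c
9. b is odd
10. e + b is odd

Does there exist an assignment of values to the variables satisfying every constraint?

Unsatisfiable

Constraint 5 makes e odd and constraint 9 makes b odd, so e + b must be even. Constraint 10 says e + b is odd — contradiction.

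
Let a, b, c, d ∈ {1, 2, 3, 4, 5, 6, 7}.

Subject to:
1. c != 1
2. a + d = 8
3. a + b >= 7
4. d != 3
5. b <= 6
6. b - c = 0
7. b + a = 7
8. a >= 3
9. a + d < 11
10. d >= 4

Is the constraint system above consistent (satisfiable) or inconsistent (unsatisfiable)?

Satisfiable

Setting (a, b, c, d) = (4, 3, 3, 4) satisfies everything: constraint 2: a + d = 8; constraint 3: a + b = 7, and the others follow.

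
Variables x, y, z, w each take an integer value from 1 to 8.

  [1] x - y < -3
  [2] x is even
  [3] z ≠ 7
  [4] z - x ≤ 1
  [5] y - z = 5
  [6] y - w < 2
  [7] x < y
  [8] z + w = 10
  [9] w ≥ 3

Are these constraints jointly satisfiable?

Satisfiable

Setting (x, y, z, w) = (2, 7, 2, 8) satisfies everything: constraint 1: x - y = -5; constraint 4: z - x = 0, and the others follow.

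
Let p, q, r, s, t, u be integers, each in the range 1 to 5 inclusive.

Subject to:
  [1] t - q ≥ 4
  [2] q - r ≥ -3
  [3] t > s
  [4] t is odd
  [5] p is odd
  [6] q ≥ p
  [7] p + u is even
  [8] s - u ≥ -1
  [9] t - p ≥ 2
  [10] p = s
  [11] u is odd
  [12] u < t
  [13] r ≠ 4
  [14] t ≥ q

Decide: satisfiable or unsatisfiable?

Satisfiable

Setting (p, q, r, s, t, u) = (1, 1, 1, 1, 5, 1) satisfies everything: constraint 1: t - q = 4; constraint 2: q - r = 0; constraint 8: s - u = 0, and the others follow.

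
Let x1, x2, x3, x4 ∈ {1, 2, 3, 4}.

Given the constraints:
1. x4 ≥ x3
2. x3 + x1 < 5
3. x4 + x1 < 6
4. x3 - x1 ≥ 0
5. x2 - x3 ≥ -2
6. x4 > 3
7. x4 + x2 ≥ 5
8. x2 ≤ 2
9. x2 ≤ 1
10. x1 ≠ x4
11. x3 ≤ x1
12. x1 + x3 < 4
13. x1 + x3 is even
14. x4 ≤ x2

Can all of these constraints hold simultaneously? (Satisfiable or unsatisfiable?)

Unsatisfiable

From constraint 6: x4 ≥ 4. From constraints 8 and 14: x4 ≤ x2 and x2 ≤ 2, so x4 ≤ 2. But 2 < 4, so no value of x4 works.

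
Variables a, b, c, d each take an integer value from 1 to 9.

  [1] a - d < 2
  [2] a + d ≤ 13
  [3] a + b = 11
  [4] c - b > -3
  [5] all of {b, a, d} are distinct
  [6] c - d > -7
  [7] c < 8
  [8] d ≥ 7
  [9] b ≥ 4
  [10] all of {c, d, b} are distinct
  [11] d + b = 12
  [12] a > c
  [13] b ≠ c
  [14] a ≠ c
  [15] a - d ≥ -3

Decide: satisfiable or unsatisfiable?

Satisfiable

Setting (a, b, c, d) = (6, 5, 3, 7) satisfies everything: constraint 1: a - d = -1; constraint 2: a + d = 13; constraint 3: a + b = 11, and the others follow.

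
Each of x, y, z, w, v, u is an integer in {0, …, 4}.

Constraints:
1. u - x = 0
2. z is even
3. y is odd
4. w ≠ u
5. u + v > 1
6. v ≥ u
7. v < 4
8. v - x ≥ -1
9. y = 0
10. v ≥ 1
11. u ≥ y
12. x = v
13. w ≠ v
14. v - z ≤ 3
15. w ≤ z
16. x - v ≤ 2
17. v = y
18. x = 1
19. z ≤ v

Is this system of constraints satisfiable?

Unsatisfiable

Constraint 18 fixes x = 1 and constraint 9 fixes y = 0. Constraints 12 and 17 give x = v = y, so x = y. But 1 ≠ 0 — contradiction.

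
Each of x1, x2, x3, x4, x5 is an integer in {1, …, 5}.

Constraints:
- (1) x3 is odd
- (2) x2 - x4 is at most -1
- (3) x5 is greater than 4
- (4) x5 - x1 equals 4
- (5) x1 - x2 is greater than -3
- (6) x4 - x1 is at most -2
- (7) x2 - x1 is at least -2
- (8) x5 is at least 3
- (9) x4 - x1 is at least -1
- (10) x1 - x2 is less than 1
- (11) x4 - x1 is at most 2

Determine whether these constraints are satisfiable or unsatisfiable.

Unsatisfiable

Constraints 2, 6, and 7 give x1 − x4 ≥ 2, x4 − x2 ≥ 1, x2 − x1 ≥ -2.
Adding all 3 inequalities: the left sides telescope to 0, and the right sides sum to 2 + 1 + (-2) = 1. So 0 ≥ 1, which is false.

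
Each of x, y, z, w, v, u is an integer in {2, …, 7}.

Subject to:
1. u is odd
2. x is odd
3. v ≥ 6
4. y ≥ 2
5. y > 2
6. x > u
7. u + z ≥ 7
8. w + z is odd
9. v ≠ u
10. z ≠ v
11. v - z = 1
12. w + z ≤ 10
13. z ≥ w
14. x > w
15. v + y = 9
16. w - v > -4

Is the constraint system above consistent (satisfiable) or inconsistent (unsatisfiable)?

One satisfying assignment is x = 5, y = 3, z = 5, w = 4, v = 6, u = 3.
For the less obvious constraints — constraint 7: u + z = 8; constraint 11: v - z = 1; constraint 12: w + z = 9 — and the others hold by inspection.

Satisfiable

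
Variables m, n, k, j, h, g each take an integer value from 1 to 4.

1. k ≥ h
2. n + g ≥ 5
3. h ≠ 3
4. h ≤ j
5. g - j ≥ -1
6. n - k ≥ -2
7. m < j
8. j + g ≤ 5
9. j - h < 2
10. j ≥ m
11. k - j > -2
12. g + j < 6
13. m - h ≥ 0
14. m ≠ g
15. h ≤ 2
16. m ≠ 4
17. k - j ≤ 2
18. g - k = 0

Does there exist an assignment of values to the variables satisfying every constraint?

Take m = 1, n = 4, k = 3, j = 2, h = 1, g = 3. Then constraint 2: n + g = 7; constraint 5: g - j = 1, and every other listed constraint is also met.

Satisfiable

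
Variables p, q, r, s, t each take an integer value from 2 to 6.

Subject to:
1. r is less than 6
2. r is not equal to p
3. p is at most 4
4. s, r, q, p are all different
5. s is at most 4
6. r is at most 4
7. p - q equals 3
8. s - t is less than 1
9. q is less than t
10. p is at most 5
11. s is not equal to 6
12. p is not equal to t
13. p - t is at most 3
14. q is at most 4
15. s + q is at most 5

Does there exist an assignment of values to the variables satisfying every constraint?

Unsatisfiable

Constraints 3, 5, 6, and 14 confine each of s, r, q, p to the 3 values {2, …, 4} (the domain already gives each ≥ 2).
Constraint 4 requires all 4 of them to be distinct, but only 3 values are available — impossible by the pigeonhole principle.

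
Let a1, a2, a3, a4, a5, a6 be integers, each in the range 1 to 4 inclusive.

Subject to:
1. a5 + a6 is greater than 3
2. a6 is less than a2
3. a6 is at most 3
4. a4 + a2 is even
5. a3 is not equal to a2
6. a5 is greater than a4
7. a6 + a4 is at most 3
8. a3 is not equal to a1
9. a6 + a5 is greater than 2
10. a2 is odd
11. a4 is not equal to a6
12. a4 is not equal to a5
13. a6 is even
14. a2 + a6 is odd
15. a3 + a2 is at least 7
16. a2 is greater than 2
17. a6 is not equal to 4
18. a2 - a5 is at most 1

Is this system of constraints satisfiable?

Satisfiable

Setting (a1, a2, a3, a4, a5, a6) = (1, 3, 4, 1, 3, 2) satisfies everything: constraint 1: a5 + a6 = 5; constraint 7: a6 + a4 = 3; constraint 9: a6 + a5 = 5, and the others follow.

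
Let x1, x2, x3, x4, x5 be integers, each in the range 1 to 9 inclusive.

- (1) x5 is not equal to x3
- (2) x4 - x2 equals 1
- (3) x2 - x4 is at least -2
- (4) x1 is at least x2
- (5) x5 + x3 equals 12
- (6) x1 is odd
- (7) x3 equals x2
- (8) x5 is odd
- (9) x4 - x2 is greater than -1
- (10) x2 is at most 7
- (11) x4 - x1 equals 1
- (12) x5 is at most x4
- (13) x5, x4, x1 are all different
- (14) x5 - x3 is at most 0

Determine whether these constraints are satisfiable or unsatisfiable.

Setting (x1, x2, x3, x4, x5) = (7, 7, 7, 8, 5) satisfies everything: constraint 2: x4 - x2 = 1; constraint 3: x2 - x4 = -1; constraint 5: x5 + x3 = 12, and the others follow.

Satisfiable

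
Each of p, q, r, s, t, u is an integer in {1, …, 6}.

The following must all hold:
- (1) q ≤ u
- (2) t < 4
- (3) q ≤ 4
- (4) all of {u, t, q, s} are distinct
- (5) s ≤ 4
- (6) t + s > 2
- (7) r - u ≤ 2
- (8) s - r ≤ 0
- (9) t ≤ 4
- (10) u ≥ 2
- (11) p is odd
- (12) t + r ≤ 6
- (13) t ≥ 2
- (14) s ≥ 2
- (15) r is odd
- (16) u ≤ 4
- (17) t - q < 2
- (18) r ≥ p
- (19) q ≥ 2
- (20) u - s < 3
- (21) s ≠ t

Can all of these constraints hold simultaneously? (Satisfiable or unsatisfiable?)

Constraints 3, 5, 9, 10, 13, 14, 16, and 19 confine each of u, t, q, s to the 3 values {2, …, 4}.
Constraint 4 requires all 4 of them to be distinct, but only 3 values are available — impossible by the pigeonhole principle.

Unsatisfiable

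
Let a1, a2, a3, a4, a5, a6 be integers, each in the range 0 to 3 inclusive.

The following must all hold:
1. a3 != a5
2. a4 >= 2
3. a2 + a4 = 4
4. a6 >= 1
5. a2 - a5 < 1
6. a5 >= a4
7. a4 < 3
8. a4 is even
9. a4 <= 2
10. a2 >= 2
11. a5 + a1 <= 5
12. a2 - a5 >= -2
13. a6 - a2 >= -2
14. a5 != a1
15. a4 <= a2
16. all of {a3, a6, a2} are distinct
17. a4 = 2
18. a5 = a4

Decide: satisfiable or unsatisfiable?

Try a1 = 0, a2 = 2, a3 = 1, a4 = 2, a5 = 2, a6 = 3.
Check constraint 3: a2 + a4 = 4; constraint 5: a2 - a5 = 0; constraint 11: a5 + a1 = 2. The remaining constraints are straightforward to verify.

Satisfiable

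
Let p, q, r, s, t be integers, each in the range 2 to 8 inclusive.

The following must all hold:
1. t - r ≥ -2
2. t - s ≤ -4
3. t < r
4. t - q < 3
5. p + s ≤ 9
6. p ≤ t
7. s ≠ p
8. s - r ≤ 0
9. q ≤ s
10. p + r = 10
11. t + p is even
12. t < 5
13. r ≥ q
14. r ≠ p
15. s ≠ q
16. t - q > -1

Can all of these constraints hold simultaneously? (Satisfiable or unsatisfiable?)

Unsatisfiable

Constraints 1, 2, and 8 give s − t ≥ 4, t − r ≥ -2, r − s ≥ 0.
Adding all 3 inequalities: the left sides telescope to 0, and the right sides sum to 4 + (-2) + 0 = 2. So 0 ≥ 2, which is false.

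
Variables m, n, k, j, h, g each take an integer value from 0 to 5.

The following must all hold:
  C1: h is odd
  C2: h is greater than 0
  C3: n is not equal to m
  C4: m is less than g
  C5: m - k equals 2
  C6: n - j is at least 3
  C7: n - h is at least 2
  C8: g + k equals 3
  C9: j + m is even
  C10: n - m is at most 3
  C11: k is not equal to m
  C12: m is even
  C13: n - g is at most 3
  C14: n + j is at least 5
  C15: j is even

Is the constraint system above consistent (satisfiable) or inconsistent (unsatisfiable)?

Satisfiable

Try m = 2, n = 5, k = 0, j = 2, h = 3, g = 3.
Check constraint 5: m - k = 2; constraint 6: n - j = 3. The remaining constraints are straightforward to verify.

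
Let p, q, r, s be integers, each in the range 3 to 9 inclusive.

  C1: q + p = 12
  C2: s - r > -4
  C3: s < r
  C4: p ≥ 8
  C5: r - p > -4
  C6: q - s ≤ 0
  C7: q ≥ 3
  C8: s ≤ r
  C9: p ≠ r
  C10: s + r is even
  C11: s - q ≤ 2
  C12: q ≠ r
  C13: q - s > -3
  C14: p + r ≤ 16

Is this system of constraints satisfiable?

Satisfiable

Try p = 9, q = 3, r = 7, s = 5.
Check constraint 1: q + p = 12; constraint 2: s - r = -2; constraint 5: r - p = -2. The remaining constraints are straightforward to verify.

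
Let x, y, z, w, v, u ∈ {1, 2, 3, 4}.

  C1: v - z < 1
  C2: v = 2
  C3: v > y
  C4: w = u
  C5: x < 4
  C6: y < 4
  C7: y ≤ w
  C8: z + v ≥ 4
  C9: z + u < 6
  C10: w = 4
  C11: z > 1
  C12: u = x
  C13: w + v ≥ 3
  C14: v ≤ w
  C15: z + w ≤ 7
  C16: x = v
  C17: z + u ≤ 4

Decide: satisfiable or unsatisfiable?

Unsatisfiable

Constraint 10 fixes w = 4 and constraint 2 fixes v = 2. Constraints 4, 12, and 16 give w = u = x = v, so w = v. But 4 ≠ 2 — contradiction.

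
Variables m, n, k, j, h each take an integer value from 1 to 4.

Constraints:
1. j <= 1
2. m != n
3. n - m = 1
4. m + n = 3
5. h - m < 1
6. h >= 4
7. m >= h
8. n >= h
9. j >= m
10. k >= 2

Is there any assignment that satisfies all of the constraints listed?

Unsatisfiable

From constraints 6 and 7: m ≥ h and h ≥ 4, so m ≥ 4. From constraints 1 and 9: m ≤ j and j ≤ 1, so m ≤ 1. But 1 < 4, so no value of m works.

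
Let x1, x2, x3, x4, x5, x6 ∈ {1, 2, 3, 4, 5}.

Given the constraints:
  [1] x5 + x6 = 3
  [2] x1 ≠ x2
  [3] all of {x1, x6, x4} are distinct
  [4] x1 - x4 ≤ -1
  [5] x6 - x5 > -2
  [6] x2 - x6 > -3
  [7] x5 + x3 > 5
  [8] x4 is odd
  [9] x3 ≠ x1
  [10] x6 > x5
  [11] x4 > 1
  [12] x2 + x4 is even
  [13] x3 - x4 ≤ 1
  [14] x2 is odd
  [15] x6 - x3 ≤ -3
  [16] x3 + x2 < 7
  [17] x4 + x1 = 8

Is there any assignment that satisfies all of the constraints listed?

The assignment x1 = 3, x2 = 1, x3 = 5, x4 = 5, x5 = 1, x6 = 2 works:
  constraint 1 holds since x5 + x6 = 3.
  constraint 4 holds since x1 - x4 = -2.
The rest check out directly.

Satisfiable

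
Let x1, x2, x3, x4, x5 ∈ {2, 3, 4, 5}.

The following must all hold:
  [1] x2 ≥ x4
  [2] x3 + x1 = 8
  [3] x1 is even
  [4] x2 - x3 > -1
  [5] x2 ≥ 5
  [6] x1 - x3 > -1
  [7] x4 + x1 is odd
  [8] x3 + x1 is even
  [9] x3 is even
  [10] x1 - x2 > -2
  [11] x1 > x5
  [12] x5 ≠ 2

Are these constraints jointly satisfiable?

The assignment x1 = 4, x2 = 5, x3 = 4, x4 = 3, x5 = 3 works:
  constraint 2 holds since x3 + x1 = 8.
  constraint 4 holds since x2 - x3 = 1.
  constraint 6 holds since x1 - x3 = 0.
The rest check out directly.

Satisfiable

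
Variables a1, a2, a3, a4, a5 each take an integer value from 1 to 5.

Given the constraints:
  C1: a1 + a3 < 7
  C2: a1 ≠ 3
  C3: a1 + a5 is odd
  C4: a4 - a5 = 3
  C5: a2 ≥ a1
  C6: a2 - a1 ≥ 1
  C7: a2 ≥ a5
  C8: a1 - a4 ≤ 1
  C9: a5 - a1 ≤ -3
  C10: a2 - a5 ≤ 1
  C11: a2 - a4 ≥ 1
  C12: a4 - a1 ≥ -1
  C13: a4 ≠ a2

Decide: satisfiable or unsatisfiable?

Unsatisfiable

Constraints 8, 9, 10, and 11 give a5 − a2 ≥ -1, a2 − a4 ≥ 1, a4 − a1 ≥ -1, a1 − a5 ≥ 3.
Adding all 4 inequalities: the left sides telescope to 0, and the right sides sum to (-1) + 1 + (-1) + 3 = 2. So 0 ≥ 2, which is false.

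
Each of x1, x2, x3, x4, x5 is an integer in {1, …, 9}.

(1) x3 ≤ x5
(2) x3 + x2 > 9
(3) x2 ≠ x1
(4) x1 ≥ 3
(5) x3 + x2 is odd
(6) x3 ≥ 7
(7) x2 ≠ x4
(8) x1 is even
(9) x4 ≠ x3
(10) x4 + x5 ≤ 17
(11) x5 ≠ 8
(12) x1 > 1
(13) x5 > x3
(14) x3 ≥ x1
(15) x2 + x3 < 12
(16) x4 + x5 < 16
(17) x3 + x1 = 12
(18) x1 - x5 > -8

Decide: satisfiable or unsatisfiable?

Satisfiable

One satisfying assignment is x1 = 4, x2 = 3, x3 = 8, x4 = 5, x5 = 9.
For the less obvious constraints — constraint 2: x3 + x2 = 11; constraint 10: x4 + x5 = 14; constraint 15: x2 + x3 = 11 — and the others hold by inspection.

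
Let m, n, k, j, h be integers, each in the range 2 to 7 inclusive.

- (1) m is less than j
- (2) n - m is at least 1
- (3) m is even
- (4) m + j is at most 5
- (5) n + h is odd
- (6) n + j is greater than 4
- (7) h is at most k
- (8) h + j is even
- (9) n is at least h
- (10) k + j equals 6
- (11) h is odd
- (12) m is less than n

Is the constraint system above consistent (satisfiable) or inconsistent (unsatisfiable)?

Satisfiable

The assignment m = 2, n = 4, k = 3, j = 3, h = 3 works:
  constraint 2 holds since n - m = 2.
  constraint 4 holds since m + j = 5.
The rest check out directly.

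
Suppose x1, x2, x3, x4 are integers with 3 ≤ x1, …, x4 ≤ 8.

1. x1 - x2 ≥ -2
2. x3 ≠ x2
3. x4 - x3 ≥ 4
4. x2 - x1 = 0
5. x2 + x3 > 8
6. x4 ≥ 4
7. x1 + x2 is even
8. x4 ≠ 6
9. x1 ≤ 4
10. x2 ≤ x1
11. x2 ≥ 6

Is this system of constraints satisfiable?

From constraint 11: x2 ≥ 6. From constraints 9 and 10: x2 ≤ x1 and x1 ≤ 4, so x2 ≤ 4. But 4 < 6, so no value of x2 works.

Unsatisfiable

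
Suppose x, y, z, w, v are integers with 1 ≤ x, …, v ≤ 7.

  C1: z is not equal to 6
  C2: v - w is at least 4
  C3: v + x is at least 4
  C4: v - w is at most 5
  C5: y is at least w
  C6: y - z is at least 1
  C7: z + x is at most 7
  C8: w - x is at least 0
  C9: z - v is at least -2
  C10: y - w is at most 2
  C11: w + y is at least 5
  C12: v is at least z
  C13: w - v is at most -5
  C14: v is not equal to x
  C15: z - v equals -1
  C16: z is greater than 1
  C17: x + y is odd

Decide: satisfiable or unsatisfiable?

Constraints 6, 9, 10, and 13 give v − w ≥ 5, w − y ≥ -2, y − z ≥ 1, z − v ≥ -2.
Adding all 4 inequalities: the left sides telescope to 0, and the right sides sum to 5 + (-2) + 1 + (-2) = 2. So 0 ≥ 2, which is false.

Unsatisfiable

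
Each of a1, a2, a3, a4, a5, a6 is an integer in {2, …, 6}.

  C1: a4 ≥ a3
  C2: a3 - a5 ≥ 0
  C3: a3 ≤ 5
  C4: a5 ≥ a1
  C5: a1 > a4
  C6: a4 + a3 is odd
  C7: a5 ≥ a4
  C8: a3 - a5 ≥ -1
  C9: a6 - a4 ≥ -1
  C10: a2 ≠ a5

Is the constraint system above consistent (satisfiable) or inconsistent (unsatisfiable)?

Constraints 1, 2, 4, and 5 give a4 < a1, a1 ≤ a5, a5 ≤ a3, a3 ≤ a4. Chaining: a4 < a1 ≤ a5 ≤ a3 ≤ a4, which forces a4 < a4 — impossible.

Unsatisfiable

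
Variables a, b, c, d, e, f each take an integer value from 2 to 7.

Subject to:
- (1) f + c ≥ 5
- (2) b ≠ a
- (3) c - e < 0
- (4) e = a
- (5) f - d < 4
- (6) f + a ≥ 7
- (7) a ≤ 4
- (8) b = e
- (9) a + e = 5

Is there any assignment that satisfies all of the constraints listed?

From constraints 4 and 8, b = e = a, so b = a. But constraint 2 says b ≠ a. Contradiction.

Unsatisfiable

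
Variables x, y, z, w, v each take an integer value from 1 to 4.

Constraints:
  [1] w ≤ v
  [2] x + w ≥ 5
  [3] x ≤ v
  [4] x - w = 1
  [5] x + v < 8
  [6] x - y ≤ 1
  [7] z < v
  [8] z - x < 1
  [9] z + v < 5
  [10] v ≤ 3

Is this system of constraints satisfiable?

Take x = 3, y = 4, z = 1, w = 2, v = 3. Then constraint 2: x + w = 5; constraint 4: x - w = 1; constraint 5: x + v = 6, and every other listed constraint is also met.

Satisfiable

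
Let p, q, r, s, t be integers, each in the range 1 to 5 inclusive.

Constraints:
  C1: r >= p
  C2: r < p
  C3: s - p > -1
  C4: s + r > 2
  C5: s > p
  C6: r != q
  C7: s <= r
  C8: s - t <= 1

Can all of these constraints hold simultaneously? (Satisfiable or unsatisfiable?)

Unsatisfiable

Constraints 2, 5, and 7 give s ≤ r, r < p, p < s. Chaining: s ≤ r < p < s, which forces s < s — impossible.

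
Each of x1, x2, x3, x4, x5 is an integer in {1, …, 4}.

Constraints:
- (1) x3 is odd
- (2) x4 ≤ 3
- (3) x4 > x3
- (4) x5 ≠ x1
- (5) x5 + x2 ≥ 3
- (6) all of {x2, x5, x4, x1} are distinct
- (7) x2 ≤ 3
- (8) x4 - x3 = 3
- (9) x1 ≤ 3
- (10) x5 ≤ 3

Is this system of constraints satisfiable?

Constraints 2, 7, 9, and 10 confine each of x2, x5, x4, x1 to the 3 values {1, …, 3} (the domain already gives each ≥ 1).
Constraint 6 requires all 4 of them to be distinct, but only 3 values are available — impossible by the pigeonhole principle.

Unsatisfiable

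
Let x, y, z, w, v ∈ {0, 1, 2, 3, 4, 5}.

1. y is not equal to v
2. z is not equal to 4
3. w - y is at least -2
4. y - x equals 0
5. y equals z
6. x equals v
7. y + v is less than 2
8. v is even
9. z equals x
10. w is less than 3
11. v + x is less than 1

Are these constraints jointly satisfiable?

Unsatisfiable

From constraints 5, 6, and 9, y = z = x = v, so y = v. But constraint 1 says y ≠ v. Contradiction.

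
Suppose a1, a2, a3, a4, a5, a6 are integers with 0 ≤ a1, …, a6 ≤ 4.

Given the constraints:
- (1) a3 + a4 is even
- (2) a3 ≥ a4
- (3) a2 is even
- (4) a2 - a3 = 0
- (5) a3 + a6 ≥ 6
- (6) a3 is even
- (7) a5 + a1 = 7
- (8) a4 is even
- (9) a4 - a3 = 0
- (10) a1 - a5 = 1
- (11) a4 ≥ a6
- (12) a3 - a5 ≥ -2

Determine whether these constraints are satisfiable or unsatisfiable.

Take a1 = 4, a2 = 4, a3 = 4, a4 = 4, a5 = 3, a6 = 3. Then constraint 4: a2 - a3 = 0; constraint 5: a3 + a6 = 7; constraint 7: a5 + a1 = 7, and every other listed constraint is also met.

Satisfiable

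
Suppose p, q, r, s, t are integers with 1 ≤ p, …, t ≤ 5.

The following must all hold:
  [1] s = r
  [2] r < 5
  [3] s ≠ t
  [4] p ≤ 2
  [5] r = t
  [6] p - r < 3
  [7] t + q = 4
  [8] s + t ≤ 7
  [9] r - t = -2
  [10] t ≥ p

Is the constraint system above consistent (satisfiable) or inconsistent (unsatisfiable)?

From constraints 1 and 5, s = r = t, so s = t. But constraint 3 says s ≠ t. Contradiction.

Unsatisfiable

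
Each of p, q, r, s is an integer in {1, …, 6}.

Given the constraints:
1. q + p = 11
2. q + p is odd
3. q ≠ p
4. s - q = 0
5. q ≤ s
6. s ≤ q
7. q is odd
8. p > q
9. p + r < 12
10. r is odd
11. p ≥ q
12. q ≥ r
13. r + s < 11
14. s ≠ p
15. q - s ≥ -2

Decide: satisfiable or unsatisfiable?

Try p = 6, q = 5, r = 5, s = 5.
Check constraint 1: q + p = 11; constraint 4: s - q = 0; constraint 9: p + r = 11. The remaining constraints are straightforward to verify.

Satisfiable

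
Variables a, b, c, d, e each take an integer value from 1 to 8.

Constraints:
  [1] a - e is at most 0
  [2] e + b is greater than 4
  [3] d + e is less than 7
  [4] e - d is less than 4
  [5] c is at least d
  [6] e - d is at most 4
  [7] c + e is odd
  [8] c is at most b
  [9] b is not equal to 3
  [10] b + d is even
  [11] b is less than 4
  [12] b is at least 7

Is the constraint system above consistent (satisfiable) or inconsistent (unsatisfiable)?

From constraint 12: b ≥ 7. From constraint 11: b ≤ 3. But 3 < 7, so no value of b works.

Unsatisfiable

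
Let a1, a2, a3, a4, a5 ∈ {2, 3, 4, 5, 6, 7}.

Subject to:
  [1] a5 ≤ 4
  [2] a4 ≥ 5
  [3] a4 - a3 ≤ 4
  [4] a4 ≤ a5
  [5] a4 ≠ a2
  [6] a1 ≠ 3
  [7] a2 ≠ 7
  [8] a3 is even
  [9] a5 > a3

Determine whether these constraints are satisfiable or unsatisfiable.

From constraint 2: a4 ≥ 5. From constraints 1 and 4: a4 ≤ a5 and a5 ≤ 4, so a4 ≤ 4. But 4 < 5, so no value of a4 works.

Unsatisfiable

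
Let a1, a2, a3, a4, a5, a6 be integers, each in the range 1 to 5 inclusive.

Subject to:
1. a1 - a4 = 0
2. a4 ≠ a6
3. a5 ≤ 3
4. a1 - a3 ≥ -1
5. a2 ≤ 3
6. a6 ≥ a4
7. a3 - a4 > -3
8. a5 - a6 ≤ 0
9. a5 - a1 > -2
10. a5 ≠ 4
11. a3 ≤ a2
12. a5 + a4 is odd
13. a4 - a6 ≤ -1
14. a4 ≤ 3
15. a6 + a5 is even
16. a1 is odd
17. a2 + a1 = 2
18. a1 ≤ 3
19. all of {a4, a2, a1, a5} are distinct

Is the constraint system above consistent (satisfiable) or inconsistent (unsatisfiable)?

Constraints 3, 5, 14, and 18 confine each of a4, a2, a1, a5 to the 3 values {1, …, 3} (the domain already gives each ≥ 1).
Constraint 19 requires all 4 of them to be distinct, but only 3 values are available — impossible by the pigeonhole principle.

Unsatisfiable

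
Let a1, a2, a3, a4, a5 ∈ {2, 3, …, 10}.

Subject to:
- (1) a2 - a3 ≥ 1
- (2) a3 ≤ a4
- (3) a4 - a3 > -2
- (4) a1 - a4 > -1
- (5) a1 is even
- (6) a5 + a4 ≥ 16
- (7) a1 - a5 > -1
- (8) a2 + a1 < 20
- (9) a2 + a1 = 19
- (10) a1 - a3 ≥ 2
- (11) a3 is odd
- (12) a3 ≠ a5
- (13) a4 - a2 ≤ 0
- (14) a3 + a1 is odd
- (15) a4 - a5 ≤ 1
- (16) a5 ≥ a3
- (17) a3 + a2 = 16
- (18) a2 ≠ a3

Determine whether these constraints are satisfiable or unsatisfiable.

One satisfying assignment is a1 = 10, a2 = 9, a3 = 7, a4 = 8, a5 = 8.
For the less obvious constraints — constraint 1: a2 - a3 = 2; constraint 3: a4 - a3 = 1 — and the others hold by inspection.

Satisfiable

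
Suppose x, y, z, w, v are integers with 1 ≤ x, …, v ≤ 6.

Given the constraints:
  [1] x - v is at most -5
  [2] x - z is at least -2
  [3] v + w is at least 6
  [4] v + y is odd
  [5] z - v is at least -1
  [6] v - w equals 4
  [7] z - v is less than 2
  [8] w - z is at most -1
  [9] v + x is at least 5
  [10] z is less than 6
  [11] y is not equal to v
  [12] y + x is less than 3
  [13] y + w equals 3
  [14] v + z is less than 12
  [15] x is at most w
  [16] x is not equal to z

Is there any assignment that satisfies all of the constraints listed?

Constraints 1, 2, and 5 give x − z ≥ -2, z − v ≥ -1, v − x ≥ 5.
Adding all 3 inequalities: the left sides telescope to 0, and the right sides sum to (-2) + (-1) + 5 = 2. So 0 ≥ 2, which is false.

Unsatisfiable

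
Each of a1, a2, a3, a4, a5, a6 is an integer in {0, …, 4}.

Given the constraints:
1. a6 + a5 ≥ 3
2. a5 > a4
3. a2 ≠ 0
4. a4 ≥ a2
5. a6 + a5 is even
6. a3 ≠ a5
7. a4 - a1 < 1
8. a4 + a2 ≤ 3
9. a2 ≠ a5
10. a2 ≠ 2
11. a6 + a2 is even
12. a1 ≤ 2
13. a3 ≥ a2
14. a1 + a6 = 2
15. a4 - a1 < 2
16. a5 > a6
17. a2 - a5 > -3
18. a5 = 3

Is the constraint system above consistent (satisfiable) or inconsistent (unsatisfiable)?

Satisfiable

The assignment a1 = 1, a2 = 1, a3 = 1, a4 = 1, a5 = 3, a6 = 1 works:
  constraint 1 holds since a6 + a5 = 4.
  constraint 7 holds since a4 - a1 = 0.
The rest check out directly.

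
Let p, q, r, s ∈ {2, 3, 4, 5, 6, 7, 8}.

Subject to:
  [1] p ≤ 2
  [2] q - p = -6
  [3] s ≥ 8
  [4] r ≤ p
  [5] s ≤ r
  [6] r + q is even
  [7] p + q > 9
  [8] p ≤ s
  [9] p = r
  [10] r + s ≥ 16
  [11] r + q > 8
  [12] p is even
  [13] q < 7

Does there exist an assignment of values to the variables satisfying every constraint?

Unsatisfiable

From constraints 3 and 5: r ≥ s and s ≥ 8, so r ≥ 8. From constraints 1 and 4: r ≤ p and p ≤ 2, so r ≤ 2. But 2 < 8, so no value of r works.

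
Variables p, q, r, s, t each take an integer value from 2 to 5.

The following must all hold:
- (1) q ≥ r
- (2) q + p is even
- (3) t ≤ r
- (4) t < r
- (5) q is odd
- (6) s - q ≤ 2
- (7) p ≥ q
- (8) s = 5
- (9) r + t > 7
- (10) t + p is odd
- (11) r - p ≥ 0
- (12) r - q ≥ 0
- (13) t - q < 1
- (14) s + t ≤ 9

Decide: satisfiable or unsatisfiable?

Satisfiable

One satisfying assignment is p = 5, q = 5, r = 5, s = 5, t = 4.
For the less obvious constraints — constraint 6: s - q = 0; constraint 9: r + t = 9; constraint 11: r - p = 0 — and the others hold by inspection.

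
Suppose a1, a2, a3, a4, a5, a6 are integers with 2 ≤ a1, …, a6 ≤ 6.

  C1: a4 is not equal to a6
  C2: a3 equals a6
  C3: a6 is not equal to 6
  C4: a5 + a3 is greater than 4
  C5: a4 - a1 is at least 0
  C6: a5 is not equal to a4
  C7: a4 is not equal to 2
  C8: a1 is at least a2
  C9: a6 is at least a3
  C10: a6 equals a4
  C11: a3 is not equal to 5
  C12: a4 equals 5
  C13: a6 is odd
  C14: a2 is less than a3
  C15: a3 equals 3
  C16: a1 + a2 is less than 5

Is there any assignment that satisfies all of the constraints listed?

Constraint 15 fixes a3 = 3 and constraint 12 fixes a4 = 5. Constraints 2 and 10 give a3 = a6 = a4, so a3 = a4. But 3 ≠ 5 — contradiction.

Unsatisfiable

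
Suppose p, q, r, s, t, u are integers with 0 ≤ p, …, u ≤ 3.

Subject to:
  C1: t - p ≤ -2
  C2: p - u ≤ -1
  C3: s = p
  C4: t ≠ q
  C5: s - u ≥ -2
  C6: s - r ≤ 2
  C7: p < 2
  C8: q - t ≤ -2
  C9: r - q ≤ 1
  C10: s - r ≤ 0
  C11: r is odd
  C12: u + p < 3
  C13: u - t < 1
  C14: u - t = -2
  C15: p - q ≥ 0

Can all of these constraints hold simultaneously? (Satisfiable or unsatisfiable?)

Unsatisfiable

Constraints 1, 2, 5, 8, 9, and 10 give s − u ≥ -2, u − p ≥ 1, p − t ≥ 2, t − q ≥ 2, q − r ≥ -1, r − s ≥ 0.
Adding all 6 inequalities: the left sides telescope to 0, and the right sides sum to (-2) + 1 + 2 + 2 + (-1) + 0 = 2. So 0 ≥ 2, which is false.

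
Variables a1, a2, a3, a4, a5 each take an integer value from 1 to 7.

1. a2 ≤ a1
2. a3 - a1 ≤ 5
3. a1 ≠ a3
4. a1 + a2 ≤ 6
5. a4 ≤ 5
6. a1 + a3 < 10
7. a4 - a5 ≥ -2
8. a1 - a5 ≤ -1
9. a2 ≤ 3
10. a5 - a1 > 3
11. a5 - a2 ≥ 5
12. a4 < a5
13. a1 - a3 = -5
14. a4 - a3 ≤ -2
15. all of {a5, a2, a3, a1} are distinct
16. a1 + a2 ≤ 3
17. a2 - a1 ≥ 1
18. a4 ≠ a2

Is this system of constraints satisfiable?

Unsatisfiable

Constraints 2, 7, 11, 14, and 17 give a2 − a1 ≥ 1, a1 − a3 ≥ -5, a3 − a4 ≥ 2, a4 − a5 ≥ -2, a5 − a2 ≥ 5.
Adding all 5 inequalities: the left sides telescope to 0, and the right sides sum to 1 + (-5) + 2 + (-2) + 5 = 1. So 0 ≥ 1, which is false.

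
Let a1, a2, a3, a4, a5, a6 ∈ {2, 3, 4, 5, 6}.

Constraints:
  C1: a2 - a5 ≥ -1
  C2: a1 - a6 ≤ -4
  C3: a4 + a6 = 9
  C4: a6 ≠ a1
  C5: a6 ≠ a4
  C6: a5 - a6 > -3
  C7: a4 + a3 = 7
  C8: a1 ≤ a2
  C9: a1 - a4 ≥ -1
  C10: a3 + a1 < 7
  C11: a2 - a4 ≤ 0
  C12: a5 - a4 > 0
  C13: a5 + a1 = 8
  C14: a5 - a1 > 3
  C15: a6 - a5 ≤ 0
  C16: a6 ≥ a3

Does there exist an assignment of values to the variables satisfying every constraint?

Constraints 1, 2, 9, 11, and 15 give a1 − a4 ≥ -1, a4 − a2 ≥ 0, a2 − a5 ≥ -1, a5 − a6 ≥ 0, a6 − a1 ≥ 4.
Adding all 5 inequalities: the left sides telescope to 0, and the right sides sum to (-1) + 0 + (-1) + 0 + 4 = 2. So 0 ≥ 2, which is false.

Unsatisfiable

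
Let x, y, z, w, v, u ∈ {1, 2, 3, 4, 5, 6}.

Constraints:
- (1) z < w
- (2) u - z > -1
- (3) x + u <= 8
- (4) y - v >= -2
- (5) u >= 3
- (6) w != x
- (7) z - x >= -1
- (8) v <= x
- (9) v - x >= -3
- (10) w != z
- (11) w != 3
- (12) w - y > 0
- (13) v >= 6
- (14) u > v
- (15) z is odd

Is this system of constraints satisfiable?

Unsatisfiable

From constraints 8 and 13: x ≥ v ≥ 6. From constraint 5: u ≥ 3. Hence x + u ≥ 9. But constraint 3 requires x + u ≤ 8, and 8 < 9. Contradiction.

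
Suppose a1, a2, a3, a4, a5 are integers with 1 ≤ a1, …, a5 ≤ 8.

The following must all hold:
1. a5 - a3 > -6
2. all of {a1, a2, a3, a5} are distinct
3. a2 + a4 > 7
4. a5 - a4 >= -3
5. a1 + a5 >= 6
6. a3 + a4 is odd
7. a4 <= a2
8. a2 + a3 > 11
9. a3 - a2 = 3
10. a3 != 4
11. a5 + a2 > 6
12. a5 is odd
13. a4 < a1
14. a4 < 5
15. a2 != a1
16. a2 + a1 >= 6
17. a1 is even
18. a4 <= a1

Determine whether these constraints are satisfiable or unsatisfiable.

Satisfiable

The assignment a1 = 4, a2 = 5, a3 = 8, a4 = 3, a5 = 3 works:
  constraint 1 holds since a5 - a3 = -5.
  constraint 3 holds since a2 + a4 = 8.
The rest check out directly.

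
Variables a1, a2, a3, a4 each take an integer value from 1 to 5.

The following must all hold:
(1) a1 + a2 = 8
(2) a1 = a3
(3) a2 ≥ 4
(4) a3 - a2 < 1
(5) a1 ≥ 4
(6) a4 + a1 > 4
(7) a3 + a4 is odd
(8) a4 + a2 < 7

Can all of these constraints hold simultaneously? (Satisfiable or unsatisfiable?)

Satisfiable

Take a1 = 4, a2 = 4, a3 = 4, a4 = 1. Then constraint 1: a1 + a2 = 8; constraint 4: a3 - a2 = 0; constraint 6: a4 + a1 = 5, and every other listed constraint is also met.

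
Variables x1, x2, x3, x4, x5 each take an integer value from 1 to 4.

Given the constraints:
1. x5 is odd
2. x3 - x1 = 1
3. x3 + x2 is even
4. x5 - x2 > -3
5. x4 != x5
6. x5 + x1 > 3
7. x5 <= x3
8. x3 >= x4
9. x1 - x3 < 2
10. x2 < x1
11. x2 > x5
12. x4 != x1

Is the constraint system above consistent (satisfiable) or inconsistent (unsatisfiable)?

Take x1 = 3, x2 = 2, x3 = 4, x4 = 2, x5 = 1. Then constraint 2: x3 - x1 = 1; constraint 4: x5 - x2 = -1, and every other listed constraint is also met.

Satisfiable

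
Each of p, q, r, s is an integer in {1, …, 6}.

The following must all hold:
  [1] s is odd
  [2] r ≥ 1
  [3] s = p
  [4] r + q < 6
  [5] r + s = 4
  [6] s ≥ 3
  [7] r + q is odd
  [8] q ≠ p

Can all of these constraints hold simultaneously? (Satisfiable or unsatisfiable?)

Take p = 3, q = 4, r = 1, s = 3. Then constraint 1: s = 3 is odd; constraint 4: r + q = 5; constraint 5: r + s = 4, and every other listed constraint is also met.

Satisfiable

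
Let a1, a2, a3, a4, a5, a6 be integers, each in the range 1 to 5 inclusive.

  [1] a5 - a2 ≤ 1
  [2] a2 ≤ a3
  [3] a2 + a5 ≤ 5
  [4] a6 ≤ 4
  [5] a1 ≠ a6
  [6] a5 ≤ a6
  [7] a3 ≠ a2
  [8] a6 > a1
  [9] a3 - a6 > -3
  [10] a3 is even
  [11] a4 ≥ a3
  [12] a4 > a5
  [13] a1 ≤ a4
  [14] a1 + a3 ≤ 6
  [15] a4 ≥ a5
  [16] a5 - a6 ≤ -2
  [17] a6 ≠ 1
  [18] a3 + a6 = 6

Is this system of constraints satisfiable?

One satisfying assignment is a1 = 3, a2 = 1, a3 = 2, a4 = 5, a5 = 1, a6 = 4.
For the less obvious constraints — constraint 1: a5 - a2 = 0; constraint 3: a2 + a5 = 2; constraint 9: a3 - a6 = -2 — and the others hold by inspection.

Satisfiable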